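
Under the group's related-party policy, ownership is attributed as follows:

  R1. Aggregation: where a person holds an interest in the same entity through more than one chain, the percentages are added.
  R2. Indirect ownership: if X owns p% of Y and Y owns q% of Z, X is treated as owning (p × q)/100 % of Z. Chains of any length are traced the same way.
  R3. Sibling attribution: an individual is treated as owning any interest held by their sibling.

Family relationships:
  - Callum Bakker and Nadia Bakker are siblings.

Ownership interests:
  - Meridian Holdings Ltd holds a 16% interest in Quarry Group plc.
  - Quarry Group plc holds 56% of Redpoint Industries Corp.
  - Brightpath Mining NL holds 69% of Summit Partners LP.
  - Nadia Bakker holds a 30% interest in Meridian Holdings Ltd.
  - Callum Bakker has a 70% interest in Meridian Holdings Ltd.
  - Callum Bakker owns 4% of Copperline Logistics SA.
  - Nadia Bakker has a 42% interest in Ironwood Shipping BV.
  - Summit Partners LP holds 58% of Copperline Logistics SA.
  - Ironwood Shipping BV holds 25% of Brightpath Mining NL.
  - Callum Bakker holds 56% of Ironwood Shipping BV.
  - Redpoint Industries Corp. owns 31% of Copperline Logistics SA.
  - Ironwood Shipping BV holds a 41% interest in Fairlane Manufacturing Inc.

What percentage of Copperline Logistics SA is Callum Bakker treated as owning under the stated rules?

16.5825%

By sibling attribution (R3), Callum Bakker is treated as also owning Nadia Bakker's interest in Meridian Holdings Ltd, giving 70% + 30% = 100%.
By sibling attribution (R3), Callum Bakker is treated as also owning Nadia Bakker's interest in Ironwood Shipping BV, giving 56% + 42% = 98%.
Chain via Meridian Holdings Ltd → Quarry Group plc → Redpoint Industries Corp. (R2): 100% × 16% × 56% × 31% = 2.7776% of Copperline Logistics SA.
Chain via Ironwood Shipping BV → Brightpath Mining NL → Summit Partners LP (R2): 98% × 25% × 69% × 58% = 9.8049% of Copperline Logistics SA.
Direct interest in Copperline Logistics SA: 4%.
Aggregating (R1): 2.7776% + 9.8049% + 4% = 16.5825%.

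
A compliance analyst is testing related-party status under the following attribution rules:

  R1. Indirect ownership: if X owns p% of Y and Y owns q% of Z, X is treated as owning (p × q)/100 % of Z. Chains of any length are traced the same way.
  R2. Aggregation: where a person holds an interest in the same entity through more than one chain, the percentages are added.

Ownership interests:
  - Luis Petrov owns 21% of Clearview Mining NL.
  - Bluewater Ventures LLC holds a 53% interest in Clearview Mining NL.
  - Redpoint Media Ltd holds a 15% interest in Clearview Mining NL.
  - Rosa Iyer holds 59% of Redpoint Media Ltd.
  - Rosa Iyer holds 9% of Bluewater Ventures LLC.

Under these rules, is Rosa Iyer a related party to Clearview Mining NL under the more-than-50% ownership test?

Chain via Bluewater Ventures LLC (R1): 9% × 53% = 4.77% of Clearview Mining NL.
Chain via Redpoint Media Ltd (R1): 59% × 15% = 8.85% of Clearview Mining NL.
Aggregating (R2): 4.77% + 8.85% = 13.62%.
13.62% does not exceed the 50% threshold, so Rosa is not a related party to Clearview Mining NL.

No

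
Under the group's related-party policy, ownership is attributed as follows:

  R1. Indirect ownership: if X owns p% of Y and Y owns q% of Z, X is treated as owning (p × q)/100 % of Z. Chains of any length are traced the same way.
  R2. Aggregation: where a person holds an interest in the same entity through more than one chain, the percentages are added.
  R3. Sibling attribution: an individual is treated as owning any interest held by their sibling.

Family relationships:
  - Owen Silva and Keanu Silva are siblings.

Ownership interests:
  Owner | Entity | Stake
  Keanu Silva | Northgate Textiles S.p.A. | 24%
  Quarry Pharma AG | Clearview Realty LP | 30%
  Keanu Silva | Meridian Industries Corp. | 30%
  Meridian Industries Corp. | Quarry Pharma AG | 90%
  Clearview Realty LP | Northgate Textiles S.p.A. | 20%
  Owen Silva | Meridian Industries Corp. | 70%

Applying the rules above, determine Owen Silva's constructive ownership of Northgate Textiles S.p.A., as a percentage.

By sibling attribution (R3), Owen Silva is treated as also owning Keanu Silva's interest in Meridian Industries Corp, giving 70% + 30% = 100%.
By sibling attribution (R3), Owen Silva is treated as owning Keanu Silva's 24% interest in Northgate Textiles S.p.A.
Chain via Meridian Industries Corp. → Quarry Pharma AG → Clearview Realty LP (R1): 100% × 90% × 30% × 20% = 5.4% of Northgate Textiles S.p.A.
Direct interest in Northgate Textiles S.p.A: 24%.
Aggregating (R2): 5.4% + 24% = 29.4%.

29.4%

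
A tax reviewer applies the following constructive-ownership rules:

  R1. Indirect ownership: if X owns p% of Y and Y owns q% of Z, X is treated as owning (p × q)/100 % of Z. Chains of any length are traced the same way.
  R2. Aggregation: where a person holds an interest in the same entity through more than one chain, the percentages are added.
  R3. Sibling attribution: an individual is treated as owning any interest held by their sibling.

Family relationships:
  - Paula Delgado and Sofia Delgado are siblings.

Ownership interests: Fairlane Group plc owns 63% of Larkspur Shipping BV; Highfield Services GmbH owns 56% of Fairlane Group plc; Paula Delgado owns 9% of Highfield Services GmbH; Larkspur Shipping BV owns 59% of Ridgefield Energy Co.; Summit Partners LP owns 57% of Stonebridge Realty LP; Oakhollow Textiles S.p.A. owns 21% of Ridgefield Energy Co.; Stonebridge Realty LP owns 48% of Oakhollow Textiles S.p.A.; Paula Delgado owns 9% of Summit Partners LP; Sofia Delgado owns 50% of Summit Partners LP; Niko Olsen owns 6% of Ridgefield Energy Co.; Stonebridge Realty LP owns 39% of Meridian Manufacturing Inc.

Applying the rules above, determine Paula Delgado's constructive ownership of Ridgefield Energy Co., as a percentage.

By sibling attribution (R3), Paula Delgado is treated as also owning Sofia Delgado's interest in Summit Partners LP, giving 9% + 50% = 59%.
Chain via Summit Partners LP → Stonebridge Realty LP → Oakhollow Textiles S.p.A. (R1): 59% × 57% × 48% × 21% = 3.389904% of Ridgefield Energy Co.
Chain via Highfield Services GmbH → Fairlane Group plc → Larkspur Shipping BV (R1): 9% × 56% × 63% × 59% = 1.873368% of Ridgefield Energy Co.
Aggregating (R2): 3.389904% + 1.873368% = 5.263272%.

5.263272%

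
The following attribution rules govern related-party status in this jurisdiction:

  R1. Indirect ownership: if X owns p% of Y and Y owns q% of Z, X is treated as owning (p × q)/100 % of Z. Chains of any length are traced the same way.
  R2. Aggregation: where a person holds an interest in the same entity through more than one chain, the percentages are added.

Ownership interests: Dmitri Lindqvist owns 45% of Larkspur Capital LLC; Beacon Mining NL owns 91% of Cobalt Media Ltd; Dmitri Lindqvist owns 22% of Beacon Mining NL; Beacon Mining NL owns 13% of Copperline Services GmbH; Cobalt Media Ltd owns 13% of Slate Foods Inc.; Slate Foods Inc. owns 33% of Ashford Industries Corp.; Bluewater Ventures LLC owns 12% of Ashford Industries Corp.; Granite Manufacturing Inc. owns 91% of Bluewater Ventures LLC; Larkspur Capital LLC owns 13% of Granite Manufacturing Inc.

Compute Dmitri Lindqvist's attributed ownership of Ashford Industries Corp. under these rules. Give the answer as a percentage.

Chain via Larkspur Capital LLC → Granite Manufacturing Inc. → Bluewater Ventures LLC (R1): 45% × 13% × 91% × 12% = 0.63882% of Ashford Industries Corp.
Chain via Beacon Mining NL → Cobalt Media Ltd → Slate Foods Inc. (R1): 22% × 91% × 13% × 33% = 0.858858% of Ashford Industries Corp.
Aggregating (R2): 0.63882% + 0.858858% = 1.497678%.

1.497678%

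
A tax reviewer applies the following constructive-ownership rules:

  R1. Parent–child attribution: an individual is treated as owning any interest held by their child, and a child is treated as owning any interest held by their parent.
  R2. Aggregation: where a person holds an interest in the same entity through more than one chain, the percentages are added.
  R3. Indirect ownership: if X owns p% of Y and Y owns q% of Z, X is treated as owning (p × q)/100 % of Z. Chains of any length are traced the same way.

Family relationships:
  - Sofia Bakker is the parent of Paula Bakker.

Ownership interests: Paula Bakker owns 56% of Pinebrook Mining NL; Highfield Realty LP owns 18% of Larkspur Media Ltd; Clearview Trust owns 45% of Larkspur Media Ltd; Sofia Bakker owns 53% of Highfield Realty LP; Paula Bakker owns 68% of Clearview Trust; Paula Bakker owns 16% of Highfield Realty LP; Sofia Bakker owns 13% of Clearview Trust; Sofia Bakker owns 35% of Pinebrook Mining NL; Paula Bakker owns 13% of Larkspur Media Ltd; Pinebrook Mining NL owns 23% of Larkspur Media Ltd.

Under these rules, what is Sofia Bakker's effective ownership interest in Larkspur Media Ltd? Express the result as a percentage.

By parent–child attribution (R1), Sofia Bakker is treated as also owning Paula Bakker's interest in Highfield Realty LP, giving 53% + 16% = 69%.
By parent–child attribution (R1), Sofia Bakker is treated as also owning Paula Bakker's interest in Pinebrook Mining NL, giving 35% + 56% = 91%.
By parent–child attribution (R1), Sofia Bakker is treated as also owning Paula Bakker's interest in Clearview Trust, giving 13% + 68% = 81%.
By parent–child attribution (R1), Sofia Bakker is treated as owning Paula Bakker's 13% interest in Larkspur Media Ltd.
Chain via Highfield Realty LP (R3): 69% × 18% = 12.42% of Larkspur Media Ltd.
Chain via Pinebrook Mining NL (R3): 91% × 23% = 20.93% of Larkspur Media Ltd.
Chain via Clearview Trust (R3): 81% × 45% = 36.45% of Larkspur Media Ltd.
Direct interest in Larkspur Media Ltd: 13%.
Aggregating (R2): 12.42% + 20.93% + 36.45% + 13% = 82.8%.

82.8%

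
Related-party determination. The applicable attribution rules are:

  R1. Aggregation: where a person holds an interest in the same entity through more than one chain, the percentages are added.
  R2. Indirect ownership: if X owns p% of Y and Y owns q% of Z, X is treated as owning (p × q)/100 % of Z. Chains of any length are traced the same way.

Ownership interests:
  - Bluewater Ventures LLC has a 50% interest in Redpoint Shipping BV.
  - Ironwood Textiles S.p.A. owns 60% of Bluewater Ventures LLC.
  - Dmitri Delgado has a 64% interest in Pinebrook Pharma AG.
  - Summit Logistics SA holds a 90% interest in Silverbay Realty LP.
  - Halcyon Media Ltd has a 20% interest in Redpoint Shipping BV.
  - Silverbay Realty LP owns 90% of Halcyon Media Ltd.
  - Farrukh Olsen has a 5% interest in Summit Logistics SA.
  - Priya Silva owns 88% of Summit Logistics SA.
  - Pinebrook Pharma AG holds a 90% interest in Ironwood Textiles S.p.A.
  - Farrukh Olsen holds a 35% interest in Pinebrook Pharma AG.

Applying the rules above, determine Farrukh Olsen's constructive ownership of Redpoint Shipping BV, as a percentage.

10.26%

Chain via Pinebrook Pharma AG → Ironwood Textiles S.p.A. → Bluewater Ventures LLC (R2): 35% × 90% × 60% × 50% = 9.45% of Redpoint Shipping BV.
Chain via Summit Logistics SA → Silverbay Realty LP → Halcyon Media Ltd (R2): 5% × 90% × 90% × 20% = 0.81% of Redpoint Shipping BV.
Aggregating (R1): 9.45% + 0.81% = 10.26%.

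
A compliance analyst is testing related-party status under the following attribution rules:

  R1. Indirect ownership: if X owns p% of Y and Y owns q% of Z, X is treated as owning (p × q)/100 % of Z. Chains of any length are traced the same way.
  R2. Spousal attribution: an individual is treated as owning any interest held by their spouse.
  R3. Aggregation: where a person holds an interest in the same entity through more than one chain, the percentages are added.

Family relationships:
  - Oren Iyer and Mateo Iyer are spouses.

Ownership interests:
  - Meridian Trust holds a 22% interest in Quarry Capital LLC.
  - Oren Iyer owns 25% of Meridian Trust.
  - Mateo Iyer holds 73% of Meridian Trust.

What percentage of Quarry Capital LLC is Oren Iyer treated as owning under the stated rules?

By spousal attribution (R2), Oren Iyer is treated as also owning Mateo Iyer's interest in Meridian Trust, giving 25% + 73% = 98%.
Chain via Meridian Trust (R1): 98% × 22% = 21.56% of Quarry Capital LLC.

21.56%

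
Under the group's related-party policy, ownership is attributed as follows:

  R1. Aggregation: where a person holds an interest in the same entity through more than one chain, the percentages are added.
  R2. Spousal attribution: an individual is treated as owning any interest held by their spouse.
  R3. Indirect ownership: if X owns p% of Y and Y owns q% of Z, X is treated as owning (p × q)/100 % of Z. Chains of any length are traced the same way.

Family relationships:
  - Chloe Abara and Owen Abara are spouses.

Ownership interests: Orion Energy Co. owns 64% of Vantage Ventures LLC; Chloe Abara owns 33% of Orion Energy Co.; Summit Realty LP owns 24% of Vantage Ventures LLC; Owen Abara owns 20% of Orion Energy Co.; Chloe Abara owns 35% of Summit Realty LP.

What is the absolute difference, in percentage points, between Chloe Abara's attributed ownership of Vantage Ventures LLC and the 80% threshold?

By spousal attribution (R2), Chloe Abara is treated as also owning Owen Abara's interest in Orion Energy Co, giving 33% + 20% = 53%.
Chain via Summit Realty LP (R3): 35% × 24% = 8.4% of Vantage Ventures LLC.
Chain via Orion Energy Co. (R3): 53% × 64% = 33.92% of Vantage Ventures LLC.
Aggregating (R1): 8.4% + 33.92% = 42.32%.
42.32% falls short of the 80% threshold by 37.68 percentage points.

37.68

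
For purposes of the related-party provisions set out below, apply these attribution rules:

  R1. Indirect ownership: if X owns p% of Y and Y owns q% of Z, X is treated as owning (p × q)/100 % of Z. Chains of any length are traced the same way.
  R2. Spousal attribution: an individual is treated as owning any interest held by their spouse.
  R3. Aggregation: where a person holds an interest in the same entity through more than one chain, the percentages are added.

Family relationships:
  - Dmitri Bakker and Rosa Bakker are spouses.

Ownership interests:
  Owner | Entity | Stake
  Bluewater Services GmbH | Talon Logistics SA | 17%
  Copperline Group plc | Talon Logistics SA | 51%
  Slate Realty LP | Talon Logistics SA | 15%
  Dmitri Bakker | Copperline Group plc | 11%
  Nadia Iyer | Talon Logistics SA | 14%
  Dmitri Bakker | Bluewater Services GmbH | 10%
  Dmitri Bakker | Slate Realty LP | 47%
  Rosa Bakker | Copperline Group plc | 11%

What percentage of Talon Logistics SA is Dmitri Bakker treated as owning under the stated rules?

19.97%

By spousal attribution (R2), Dmitri Bakker is treated as also owning Rosa Bakker's interest in Copperline Group plc, giving 11% + 11% = 22%.
Chain via Bluewater Services GmbH (R1): 10% × 17% = 1.7% of Talon Logistics SA.
Chain via Slate Realty LP (R1): 47% × 15% = 7.05% of Talon Logistics SA.
Chain via Copperline Group plc (R1): 22% × 51% = 11.22% of Talon Logistics SA.
Aggregating (R3): 1.7% + 7.05% + 11.22% = 19.97%.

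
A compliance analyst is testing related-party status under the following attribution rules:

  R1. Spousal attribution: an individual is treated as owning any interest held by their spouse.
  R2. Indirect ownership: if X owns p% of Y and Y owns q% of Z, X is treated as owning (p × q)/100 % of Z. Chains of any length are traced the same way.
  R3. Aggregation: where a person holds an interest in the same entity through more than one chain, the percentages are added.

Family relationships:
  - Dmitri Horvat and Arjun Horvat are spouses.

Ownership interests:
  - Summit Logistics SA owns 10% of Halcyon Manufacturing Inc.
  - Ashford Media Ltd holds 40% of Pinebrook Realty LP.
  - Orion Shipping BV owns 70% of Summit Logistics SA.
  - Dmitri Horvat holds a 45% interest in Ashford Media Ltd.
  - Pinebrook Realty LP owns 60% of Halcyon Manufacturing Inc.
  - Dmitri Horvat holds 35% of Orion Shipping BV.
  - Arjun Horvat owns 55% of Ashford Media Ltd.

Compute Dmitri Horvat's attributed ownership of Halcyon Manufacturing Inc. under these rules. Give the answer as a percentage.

26.45%

By spousal attribution (R1), Dmitri Horvat is treated as also owning Arjun Horvat's interest in Ashford Media Ltd, giving 45% + 55% = 100%.
Chain via Orion Shipping BV → Summit Logistics SA (R2): 35% × 70% × 10% = 2.45% of Halcyon Manufacturing Inc.
Chain via Ashford Media Ltd → Pinebrook Realty LP (R2): 100% × 40% × 60% = 24% of Halcyon Manufacturing Inc.
Aggregating (R3): 2.45% + 24% = 26.45%.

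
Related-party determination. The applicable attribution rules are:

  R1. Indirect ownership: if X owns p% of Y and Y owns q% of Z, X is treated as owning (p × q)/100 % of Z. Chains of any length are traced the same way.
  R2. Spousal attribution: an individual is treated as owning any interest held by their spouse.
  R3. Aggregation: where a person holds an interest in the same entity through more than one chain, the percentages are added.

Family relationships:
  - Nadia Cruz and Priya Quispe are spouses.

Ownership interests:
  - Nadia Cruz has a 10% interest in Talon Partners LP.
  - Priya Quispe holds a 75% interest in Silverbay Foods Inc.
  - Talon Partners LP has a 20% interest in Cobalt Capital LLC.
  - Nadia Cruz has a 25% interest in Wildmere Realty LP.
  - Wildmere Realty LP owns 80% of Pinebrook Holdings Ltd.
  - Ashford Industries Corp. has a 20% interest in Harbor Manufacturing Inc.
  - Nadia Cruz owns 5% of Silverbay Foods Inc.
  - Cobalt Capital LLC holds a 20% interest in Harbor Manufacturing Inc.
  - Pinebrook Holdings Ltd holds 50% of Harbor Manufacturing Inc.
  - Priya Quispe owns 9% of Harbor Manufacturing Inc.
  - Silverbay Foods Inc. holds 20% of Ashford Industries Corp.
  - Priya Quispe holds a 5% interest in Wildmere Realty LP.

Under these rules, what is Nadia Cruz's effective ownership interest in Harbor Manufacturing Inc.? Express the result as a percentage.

24.6%

By spousal attribution (R2), Nadia Cruz is treated as also owning Priya Quispe's interest in Silverbay Foods Inc, giving 5% + 75% = 80%.
By spousal attribution (R2), Nadia Cruz is treated as also owning Priya Quispe's interest in Wildmere Realty LP, giving 25% + 5% = 30%.
By spousal attribution (R2), Nadia Cruz is treated as owning Priya Quispe's 9% interest in Harbor Manufacturing Inc.
Chain via Talon Partners LP → Cobalt Capital LLC (R1): 10% × 20% × 20% = 0.4% of Harbor Manufacturing Inc.
Chain via Silverbay Foods Inc. → Ashford Industries Corp. (R1): 80% × 20% × 20% = 3.2% of Harbor Manufacturing Inc.
Chain via Wildmere Realty LP → Pinebrook Holdings Ltd (R1): 30% × 80% × 50% = 12% of Harbor Manufacturing Inc.
Direct interest in Harbor Manufacturing Inc: 9%.
Aggregating (R3): 0.4% + 3.2% + 12% + 9% = 24.6%.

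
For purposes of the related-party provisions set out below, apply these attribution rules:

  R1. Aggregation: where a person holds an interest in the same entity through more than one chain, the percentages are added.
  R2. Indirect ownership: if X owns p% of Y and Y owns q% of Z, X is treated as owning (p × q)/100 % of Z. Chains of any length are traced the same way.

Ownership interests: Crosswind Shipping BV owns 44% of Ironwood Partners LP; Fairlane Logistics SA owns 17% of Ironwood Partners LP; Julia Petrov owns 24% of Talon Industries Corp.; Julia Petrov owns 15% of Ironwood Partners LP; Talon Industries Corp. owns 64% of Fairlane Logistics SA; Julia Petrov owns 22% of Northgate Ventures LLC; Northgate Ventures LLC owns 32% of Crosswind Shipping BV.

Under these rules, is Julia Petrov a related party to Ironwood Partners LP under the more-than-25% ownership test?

Chain via Northgate Ventures LLC → Crosswind Shipping BV (R2): 22% × 32% × 44% = 3.0976% of Ironwood Partners LP.
Chain via Talon Industries Corp. → Fairlane Logistics SA (R2): 24% × 64% × 17% = 2.6112% of Ironwood Partners LP.
Direct interest in Ironwood Partners LP: 15%.
Aggregating (R1): 3.0976% + 2.6112% + 15% = 20.7088%.
20.7088% does not exceed the 25% threshold, so Julia is not a related party to Ironwood Partners LP.

No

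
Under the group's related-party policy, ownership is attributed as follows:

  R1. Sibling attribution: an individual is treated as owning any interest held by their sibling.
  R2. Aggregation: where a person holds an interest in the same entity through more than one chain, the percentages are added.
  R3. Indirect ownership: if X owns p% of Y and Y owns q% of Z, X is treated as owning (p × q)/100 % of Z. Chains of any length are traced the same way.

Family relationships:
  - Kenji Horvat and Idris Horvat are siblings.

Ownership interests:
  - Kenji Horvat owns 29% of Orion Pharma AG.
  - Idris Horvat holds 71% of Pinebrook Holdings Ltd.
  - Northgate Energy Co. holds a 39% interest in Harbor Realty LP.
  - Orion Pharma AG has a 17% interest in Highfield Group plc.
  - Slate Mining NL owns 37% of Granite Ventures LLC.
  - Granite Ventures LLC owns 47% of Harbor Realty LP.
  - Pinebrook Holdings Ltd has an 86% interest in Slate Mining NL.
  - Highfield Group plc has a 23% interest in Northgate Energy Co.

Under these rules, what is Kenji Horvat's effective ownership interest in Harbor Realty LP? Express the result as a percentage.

11.060555%

By sibling attribution (R1), Kenji Horvat is treated as owning Idris Horvat's 71% interest in Pinebrook Holdings Ltd.
Chain via Orion Pharma AG → Highfield Group plc → Northgate Energy Co. (R3): 29% × 17% × 23% × 39% = 0.442221% of Harbor Realty LP.
Chain via Pinebrook Holdings Ltd → Slate Mining NL → Granite Ventures LLC (R3): 71% × 86% × 37% × 47% = 10.618334% of Harbor Realty LP.
Aggregating (R2): 0.442221% + 10.618334% = 11.060555%.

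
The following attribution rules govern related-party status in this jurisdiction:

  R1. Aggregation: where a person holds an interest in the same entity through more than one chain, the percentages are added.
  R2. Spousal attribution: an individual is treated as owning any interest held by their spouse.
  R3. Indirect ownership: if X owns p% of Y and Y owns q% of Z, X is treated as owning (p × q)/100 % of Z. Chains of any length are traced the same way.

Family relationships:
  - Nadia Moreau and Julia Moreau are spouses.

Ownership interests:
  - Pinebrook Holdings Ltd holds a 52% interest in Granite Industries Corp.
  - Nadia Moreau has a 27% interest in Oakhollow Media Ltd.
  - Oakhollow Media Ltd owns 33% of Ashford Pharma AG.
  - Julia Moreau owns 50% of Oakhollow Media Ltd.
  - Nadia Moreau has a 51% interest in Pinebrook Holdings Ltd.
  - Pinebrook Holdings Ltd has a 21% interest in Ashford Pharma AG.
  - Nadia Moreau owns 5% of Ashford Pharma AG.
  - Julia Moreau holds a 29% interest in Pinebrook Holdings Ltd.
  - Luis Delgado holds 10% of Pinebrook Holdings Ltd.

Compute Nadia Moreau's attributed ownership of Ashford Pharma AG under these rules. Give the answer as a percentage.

By spousal attribution (R2), Nadia Moreau is treated as also owning Julia Moreau's interest in Oakhollow Media Ltd, giving 27% + 50% = 77%.
By spousal attribution (R2), Nadia Moreau is treated as also owning Julia Moreau's interest in Pinebrook Holdings Ltd, giving 51% + 29% = 80%.
Chain via Oakhollow Media Ltd (R3): 77% × 33% = 25.41% of Ashford Pharma AG.
Chain via Pinebrook Holdings Ltd (R3): 80% × 21% = 16.8% of Ashford Pharma AG.
Direct interest in Ashford Pharma AG: 5%.
Aggregating (R1): 25.41% + 16.8% + 5% = 47.21%.

47.21%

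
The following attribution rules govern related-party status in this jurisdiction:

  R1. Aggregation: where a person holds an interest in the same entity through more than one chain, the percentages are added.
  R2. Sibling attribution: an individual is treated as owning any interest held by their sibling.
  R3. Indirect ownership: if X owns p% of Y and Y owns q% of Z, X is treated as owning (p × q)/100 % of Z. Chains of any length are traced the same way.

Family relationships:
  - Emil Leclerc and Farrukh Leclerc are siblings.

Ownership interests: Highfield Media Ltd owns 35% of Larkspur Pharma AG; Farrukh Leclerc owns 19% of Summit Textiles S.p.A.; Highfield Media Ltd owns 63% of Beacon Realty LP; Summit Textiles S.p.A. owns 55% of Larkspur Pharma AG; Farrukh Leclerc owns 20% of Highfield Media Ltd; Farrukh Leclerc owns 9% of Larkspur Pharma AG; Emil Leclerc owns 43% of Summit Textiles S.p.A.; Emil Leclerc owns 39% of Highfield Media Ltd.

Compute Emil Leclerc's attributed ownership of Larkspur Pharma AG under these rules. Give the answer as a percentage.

63.75%

By sibling attribution (R2), Emil Leclerc is treated as also owning Farrukh Leclerc's interest in Highfield Media Ltd, giving 39% + 20% = 59%.
By sibling attribution (R2), Emil Leclerc is treated as also owning Farrukh Leclerc's interest in Summit Textiles S.p.A, giving 43% + 19% = 62%.
By sibling attribution (R2), Emil Leclerc is treated as owning Farrukh Leclerc's 9% interest in Larkspur Pharma AG.
Chain via Highfield Media Ltd (R3): 59% × 35% = 20.65% of Larkspur Pharma AG.
Chain via Summit Textiles S.p.A. (R3): 62% × 55% = 34.1% of Larkspur Pharma AG.
Direct interest in Larkspur Pharma AG: 9%.
Aggregating (R1): 20.65% + 34.1% + 9% = 63.75%.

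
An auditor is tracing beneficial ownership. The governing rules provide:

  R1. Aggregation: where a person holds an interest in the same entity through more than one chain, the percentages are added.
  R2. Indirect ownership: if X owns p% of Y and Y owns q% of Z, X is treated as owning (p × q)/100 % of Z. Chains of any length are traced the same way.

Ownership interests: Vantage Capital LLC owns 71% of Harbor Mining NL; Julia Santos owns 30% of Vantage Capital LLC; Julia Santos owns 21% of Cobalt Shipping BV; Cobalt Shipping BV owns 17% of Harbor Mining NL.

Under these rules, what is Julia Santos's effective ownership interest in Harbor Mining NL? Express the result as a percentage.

24.87%

Chain via Vantage Capital LLC (R2): 30% × 71% = 21.3% of Harbor Mining NL.
Chain via Cobalt Shipping BV (R2): 21% × 17% = 3.57% of Harbor Mining NL.
Aggregating (R1): 21.3% + 3.57% = 24.87%.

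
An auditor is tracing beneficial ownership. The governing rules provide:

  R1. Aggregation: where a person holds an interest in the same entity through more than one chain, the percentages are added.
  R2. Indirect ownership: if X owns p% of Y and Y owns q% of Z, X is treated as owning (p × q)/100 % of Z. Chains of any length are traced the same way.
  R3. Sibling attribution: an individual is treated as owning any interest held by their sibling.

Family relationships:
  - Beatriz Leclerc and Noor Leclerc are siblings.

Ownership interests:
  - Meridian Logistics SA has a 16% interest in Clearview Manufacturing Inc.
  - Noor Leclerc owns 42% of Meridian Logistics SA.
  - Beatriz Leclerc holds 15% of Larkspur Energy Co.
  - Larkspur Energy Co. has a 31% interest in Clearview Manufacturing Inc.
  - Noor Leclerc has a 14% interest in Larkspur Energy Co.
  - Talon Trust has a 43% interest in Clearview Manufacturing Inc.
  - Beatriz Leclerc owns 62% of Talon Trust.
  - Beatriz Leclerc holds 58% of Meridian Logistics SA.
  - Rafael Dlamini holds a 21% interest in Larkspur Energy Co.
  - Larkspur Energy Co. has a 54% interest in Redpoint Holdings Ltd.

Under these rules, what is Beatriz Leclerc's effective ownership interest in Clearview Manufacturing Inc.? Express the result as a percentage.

By sibling attribution (R3), Beatriz Leclerc is treated as also owning Noor Leclerc's interest in Larkspur Energy Co, giving 15% + 14% = 29%.
By sibling attribution (R3), Beatriz Leclerc is treated as also owning Noor Leclerc's interest in Meridian Logistics SA, giving 58% + 42% = 100%.
Chain via Larkspur Energy Co. (R2): 29% × 31% = 8.99% of Clearview Manufacturing Inc.
Chain via Talon Trust (R2): 62% × 43% = 26.66% of Clearview Manufacturing Inc.
Chain via Meridian Logistics SA (R2): 100% × 16% = 16% of Clearview Manufacturing Inc.
Aggregating (R1): 8.99% + 26.66% + 16% = 51.65%.

51.65%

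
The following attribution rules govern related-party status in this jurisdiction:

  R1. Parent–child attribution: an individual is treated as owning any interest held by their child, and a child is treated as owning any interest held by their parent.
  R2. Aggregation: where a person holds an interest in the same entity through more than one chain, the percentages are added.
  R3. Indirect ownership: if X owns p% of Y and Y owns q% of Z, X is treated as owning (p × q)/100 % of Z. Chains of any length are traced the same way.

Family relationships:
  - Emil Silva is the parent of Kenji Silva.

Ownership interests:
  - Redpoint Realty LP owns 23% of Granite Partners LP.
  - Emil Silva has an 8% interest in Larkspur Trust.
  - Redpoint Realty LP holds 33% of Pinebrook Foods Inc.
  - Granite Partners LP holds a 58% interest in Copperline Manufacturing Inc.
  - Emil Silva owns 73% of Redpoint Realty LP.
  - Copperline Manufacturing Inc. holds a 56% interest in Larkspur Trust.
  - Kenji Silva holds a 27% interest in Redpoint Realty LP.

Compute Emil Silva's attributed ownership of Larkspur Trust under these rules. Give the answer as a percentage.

15.4704%

By parent–child attribution (R1), Emil Silva is treated as also owning Kenji Silva's interest in Redpoint Realty LP, giving 73% + 27% = 100%.
Chain via Redpoint Realty LP → Granite Partners LP → Copperline Manufacturing Inc. (R3): 100% × 23% × 58% × 56% = 7.4704% of Larkspur Trust.
Direct interest in Larkspur Trust: 8%.
Aggregating (R2): 7.4704% + 8% = 15.4704%.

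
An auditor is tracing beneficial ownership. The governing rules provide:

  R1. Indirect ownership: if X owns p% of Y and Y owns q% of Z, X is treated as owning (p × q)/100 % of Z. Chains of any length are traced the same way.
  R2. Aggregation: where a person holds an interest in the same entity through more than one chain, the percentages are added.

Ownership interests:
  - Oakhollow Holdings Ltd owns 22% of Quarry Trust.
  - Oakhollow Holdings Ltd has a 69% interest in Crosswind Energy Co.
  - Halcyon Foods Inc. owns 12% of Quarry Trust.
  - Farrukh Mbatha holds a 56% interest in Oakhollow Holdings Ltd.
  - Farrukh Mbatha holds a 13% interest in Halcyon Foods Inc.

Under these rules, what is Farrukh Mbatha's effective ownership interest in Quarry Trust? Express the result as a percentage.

Chain via Oakhollow Holdings Ltd (R1): 56% × 22% = 12.32% of Quarry Trust.
Chain via Halcyon Foods Inc. (R1): 13% × 12% = 1.56% of Quarry Trust.
Aggregating (R2): 12.32% + 1.56% = 13.88%.

13.88%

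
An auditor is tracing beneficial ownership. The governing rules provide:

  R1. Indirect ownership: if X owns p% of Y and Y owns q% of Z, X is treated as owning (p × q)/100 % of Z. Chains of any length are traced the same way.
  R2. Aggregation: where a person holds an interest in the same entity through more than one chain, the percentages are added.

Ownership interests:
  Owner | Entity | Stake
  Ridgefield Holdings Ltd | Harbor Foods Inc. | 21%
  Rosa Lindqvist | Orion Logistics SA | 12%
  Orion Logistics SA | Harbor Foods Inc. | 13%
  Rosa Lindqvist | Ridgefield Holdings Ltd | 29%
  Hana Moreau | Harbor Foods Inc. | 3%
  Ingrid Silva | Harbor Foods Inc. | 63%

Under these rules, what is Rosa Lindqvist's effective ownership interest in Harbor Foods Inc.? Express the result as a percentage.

7.65%

Chain via Ridgefield Holdings Ltd (R1): 29% × 21% = 6.09% of Harbor Foods Inc.
Chain via Orion Logistics SA (R1): 12% × 13% = 1.56% of Harbor Foods Inc.
Aggregating (R2): 6.09% + 1.56% = 7.65%.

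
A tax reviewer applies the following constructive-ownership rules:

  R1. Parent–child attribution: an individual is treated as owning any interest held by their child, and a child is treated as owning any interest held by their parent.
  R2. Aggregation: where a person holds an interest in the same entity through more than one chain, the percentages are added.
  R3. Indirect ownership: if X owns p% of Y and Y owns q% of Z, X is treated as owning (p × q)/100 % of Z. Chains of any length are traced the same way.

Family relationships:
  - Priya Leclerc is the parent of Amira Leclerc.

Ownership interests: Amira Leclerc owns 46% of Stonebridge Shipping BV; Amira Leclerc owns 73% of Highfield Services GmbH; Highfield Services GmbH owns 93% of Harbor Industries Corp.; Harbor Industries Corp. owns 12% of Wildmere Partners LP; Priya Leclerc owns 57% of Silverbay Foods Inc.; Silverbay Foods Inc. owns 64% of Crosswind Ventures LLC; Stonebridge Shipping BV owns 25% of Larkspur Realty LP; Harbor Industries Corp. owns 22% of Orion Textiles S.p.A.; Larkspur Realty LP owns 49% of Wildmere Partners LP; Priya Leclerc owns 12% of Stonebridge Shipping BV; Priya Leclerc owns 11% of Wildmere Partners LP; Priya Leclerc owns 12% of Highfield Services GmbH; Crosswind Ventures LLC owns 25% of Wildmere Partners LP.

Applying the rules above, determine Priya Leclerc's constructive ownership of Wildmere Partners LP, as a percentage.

36.711%

By parent–child attribution (R1), Priya Leclerc is treated as also owning Amira Leclerc's interest in Highfield Services GmbH, giving 12% + 73% = 85%.
By parent–child attribution (R1), Priya Leclerc is treated as also owning Amira Leclerc's interest in Stonebridge Shipping BV, giving 12% + 46% = 58%.
Chain via Highfield Services GmbH → Harbor Industries Corp. (R3): 85% × 93% × 12% = 9.486% of Wildmere Partners LP.
Chain via Silverbay Foods Inc. → Crosswind Ventures LLC (R3): 57% × 64% × 25% = 9.12% of Wildmere Partners LP.
Chain via Stonebridge Shipping BV → Larkspur Realty LP (R3): 58% × 25% × 49% = 7.105% of Wildmere Partners LP.
Direct interest in Wildmere Partners LP: 11%.
Aggregating (R2): 9.486% + 9.12% + 7.105% + 11% = 36.711%.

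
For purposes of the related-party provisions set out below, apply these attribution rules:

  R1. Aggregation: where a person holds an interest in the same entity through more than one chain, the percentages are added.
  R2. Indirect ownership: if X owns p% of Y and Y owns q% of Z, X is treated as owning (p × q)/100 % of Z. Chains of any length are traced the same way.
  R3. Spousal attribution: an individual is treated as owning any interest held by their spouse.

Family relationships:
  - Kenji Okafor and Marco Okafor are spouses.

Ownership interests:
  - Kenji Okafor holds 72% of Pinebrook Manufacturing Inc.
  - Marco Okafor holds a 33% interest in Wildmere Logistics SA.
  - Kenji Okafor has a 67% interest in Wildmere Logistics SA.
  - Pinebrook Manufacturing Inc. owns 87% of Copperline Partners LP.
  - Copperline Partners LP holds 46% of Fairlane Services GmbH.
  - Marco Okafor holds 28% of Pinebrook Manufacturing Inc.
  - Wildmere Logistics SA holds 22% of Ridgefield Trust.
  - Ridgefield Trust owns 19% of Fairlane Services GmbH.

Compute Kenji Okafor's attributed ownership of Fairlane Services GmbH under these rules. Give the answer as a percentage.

44.2%

By spousal attribution (R3), Kenji Okafor is treated as also owning Marco Okafor's interest in Wildmere Logistics SA, giving 67% + 33% = 100%.
By spousal attribution (R3), Kenji Okafor is treated as also owning Marco Okafor's interest in Pinebrook Manufacturing Inc, giving 72% + 28% = 100%.
Chain via Wildmere Logistics SA → Ridgefield Trust (R2): 100% × 22% × 19% = 4.18% of Fairlane Services GmbH.
Chain via Pinebrook Manufacturing Inc. → Copperline Partners LP (R2): 100% × 87% × 46% = 40.02% of Fairlane Services GmbH.
Aggregating (R1): 4.18% + 40.02% = 44.2%.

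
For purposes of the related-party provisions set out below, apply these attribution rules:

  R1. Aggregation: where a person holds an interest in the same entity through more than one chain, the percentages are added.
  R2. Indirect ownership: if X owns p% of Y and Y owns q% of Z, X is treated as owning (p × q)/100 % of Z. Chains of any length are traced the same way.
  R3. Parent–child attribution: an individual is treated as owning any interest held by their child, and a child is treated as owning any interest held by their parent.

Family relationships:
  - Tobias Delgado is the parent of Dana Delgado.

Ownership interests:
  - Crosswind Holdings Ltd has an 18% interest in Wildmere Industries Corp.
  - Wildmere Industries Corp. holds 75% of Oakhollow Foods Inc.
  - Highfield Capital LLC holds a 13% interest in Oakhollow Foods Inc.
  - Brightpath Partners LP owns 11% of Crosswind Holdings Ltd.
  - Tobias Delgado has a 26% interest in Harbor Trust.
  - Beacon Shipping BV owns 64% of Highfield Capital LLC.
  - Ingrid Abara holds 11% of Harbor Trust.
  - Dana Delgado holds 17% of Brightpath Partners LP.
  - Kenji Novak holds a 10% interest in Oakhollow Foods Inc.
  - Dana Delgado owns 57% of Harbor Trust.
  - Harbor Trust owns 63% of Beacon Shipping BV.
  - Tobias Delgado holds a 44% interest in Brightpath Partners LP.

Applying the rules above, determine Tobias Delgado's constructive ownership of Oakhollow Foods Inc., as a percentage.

By parent–child attribution (R3), Tobias Delgado is treated as also owning Dana Delgado's interest in Harbor Trust, giving 26% + 57% = 83%.
By parent–child attribution (R3), Tobias Delgado is treated as also owning Dana Delgado's interest in Brightpath Partners LP, giving 44% + 17% = 61%.
Chain via Harbor Trust → Beacon Shipping BV → Highfield Capital LLC (R2): 83% × 63% × 64% × 13% = 4.350528% of Oakhollow Foods Inc.
Chain via Brightpath Partners LP → Crosswind Holdings Ltd → Wildmere Industries Corp. (R2): 61% × 11% × 18% × 75% = 0.90585% of Oakhollow Foods Inc.
Aggregating (R1): 4.350528% + 0.90585% = 5.256378%.

5.256378%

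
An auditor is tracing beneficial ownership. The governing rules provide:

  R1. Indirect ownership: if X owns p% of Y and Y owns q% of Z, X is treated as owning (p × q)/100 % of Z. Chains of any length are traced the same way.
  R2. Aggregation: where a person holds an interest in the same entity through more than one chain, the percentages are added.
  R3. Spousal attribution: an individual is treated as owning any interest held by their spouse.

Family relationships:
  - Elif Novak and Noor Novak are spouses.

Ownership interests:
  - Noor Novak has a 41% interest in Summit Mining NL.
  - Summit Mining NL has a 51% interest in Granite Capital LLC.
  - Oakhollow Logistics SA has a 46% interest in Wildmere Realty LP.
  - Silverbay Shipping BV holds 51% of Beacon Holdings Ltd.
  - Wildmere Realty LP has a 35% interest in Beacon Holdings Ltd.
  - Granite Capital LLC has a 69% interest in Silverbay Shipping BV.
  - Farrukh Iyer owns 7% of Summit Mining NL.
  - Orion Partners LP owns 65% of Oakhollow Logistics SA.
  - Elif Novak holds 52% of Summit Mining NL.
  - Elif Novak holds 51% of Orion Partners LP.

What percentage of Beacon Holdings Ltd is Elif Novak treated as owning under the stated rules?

22.027767%

By spousal attribution (R3), Elif Novak is treated as also owning Noor Novak's interest in Summit Mining NL, giving 52% + 41% = 93%.
Chain via Summit Mining NL → Granite Capital LLC → Silverbay Shipping BV (R1): 93% × 51% × 69% × 51% = 16.690617% of Beacon Holdings Ltd.
Chain via Orion Partners LP → Oakhollow Logistics SA → Wildmere Realty LP (R1): 51% × 65% × 46% × 35% = 5.33715% of Beacon Holdings Ltd.
Aggregating (R2): 16.690617% + 5.33715% = 22.027767%.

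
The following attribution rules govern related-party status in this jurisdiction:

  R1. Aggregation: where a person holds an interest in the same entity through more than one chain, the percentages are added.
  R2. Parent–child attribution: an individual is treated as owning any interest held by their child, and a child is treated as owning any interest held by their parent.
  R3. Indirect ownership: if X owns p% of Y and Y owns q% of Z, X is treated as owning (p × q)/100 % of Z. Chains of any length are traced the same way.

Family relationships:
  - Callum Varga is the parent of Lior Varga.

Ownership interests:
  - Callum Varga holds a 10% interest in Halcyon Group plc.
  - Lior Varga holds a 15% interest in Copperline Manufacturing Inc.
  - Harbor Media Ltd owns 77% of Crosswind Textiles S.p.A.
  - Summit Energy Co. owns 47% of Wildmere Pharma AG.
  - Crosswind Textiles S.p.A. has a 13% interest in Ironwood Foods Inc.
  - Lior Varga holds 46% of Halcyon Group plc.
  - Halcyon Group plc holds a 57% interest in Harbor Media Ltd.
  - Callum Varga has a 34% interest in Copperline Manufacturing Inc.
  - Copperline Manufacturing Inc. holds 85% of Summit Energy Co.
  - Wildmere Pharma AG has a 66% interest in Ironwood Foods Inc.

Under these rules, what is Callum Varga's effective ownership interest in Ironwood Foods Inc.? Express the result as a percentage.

By parent–child attribution (R2), Callum Varga is treated as also owning Lior Varga's interest in Halcyon Group plc, giving 10% + 46% = 56%.
By parent–child attribution (R2), Callum Varga is treated as also owning Lior Varga's interest in Copperline Manufacturing Inc, giving 34% + 15% = 49%.
Chain via Halcyon Group plc → Harbor Media Ltd → Crosswind Textiles S.p.A. (R3): 56% × 57% × 77% × 13% = 3.195192% of Ironwood Foods Inc.
Chain via Copperline Manufacturing Inc. → Summit Energy Co. → Wildmere Pharma AG (R3): 49% × 85% × 47% × 66% = 12.91983% of Ironwood Foods Inc.
Aggregating (R1): 3.195192% + 12.91983% = 16.115022%.

16.115022%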